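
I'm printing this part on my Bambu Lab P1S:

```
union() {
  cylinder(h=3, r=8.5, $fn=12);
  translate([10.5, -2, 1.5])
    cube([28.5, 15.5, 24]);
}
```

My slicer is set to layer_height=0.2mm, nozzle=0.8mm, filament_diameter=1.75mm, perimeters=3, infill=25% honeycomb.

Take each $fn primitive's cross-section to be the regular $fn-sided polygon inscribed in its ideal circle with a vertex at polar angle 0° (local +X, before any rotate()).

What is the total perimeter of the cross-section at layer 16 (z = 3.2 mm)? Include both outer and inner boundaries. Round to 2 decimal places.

88.00 mm

At z = 3.2 mm: the cylinder is not intersected at this z (z outside [0, 3]); the 28.5×15.5 cube at (10.5, -2) contributes its full rectangle (perimeter 88.00 mm); Combining (union): only the 28.5×15.5 cube at (10.5, -2) is present, so the union is just that shape — boundary = 88.00 mm. Overall, the cross-section is a single solid region. Total boundary length (outer) = 88.00 mm.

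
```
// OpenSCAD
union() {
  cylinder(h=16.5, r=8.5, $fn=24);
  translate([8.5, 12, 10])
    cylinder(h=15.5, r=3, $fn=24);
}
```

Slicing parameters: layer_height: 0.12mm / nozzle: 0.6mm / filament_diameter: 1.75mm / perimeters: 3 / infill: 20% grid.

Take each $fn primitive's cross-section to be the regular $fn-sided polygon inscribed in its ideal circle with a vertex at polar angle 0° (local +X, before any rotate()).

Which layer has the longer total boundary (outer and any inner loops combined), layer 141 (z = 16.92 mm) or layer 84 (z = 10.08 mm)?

Layer 141 (z = 16.92): the cylinder is not intersected at this z (z outside [0, 16.5]); the cylinder at (8.5, 12): section is a regular 24-gon, circumradius r=3 (perimeter = 2·24·3.000·sin(180°/24) = 18.80 mm); Taking the union: only the r=3 cylinder at (8.5, 12) is present, so the union is just that shape — boundary = 18.80 mm. So its perimeter = 18.80 mm. Layer 84 (z = 10.08): the r=8.5 cylinder contributes a regular 24-gon of circumradius 8.5 (perimeter = 2·24·8.500·sin(180°/24) = 53.25 mm); the r=3 cylinder at (8.5, 12) gives a regular 24-gon of circumradius 3 (constant along its height) (perimeter = 2·24·3.000·sin(180°/24) = 18.80 mm); Merging all regions: the 2 present regions are separate (no shared area or edge), so areas and boundary lengths simply add and each stays a separate island — boundary = 72.05 mm. So its perimeter = 72.05 mm. Layer 84 is larger (72.05 vs 18.80 mm).

layer 84 (z = 10.08 mm)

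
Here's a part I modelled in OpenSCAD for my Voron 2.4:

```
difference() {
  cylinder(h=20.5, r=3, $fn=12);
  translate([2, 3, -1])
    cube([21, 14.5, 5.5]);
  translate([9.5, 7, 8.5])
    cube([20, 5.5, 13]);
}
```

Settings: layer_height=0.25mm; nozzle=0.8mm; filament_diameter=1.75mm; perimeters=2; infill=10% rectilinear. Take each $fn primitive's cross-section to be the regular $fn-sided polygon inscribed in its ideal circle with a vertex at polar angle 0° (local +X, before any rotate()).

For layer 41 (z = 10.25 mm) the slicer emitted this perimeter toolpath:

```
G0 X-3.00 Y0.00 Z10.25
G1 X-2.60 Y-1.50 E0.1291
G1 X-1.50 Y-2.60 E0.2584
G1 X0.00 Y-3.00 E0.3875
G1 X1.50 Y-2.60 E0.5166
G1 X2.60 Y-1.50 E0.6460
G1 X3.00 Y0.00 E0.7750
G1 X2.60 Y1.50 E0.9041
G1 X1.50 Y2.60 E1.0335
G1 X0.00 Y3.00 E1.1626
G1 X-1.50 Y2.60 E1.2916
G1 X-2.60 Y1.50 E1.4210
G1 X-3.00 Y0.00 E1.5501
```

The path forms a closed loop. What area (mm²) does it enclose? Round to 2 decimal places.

27.02 mm²

Apply the shoelace formula to the sequence of (X, Y) vertices; enclosed area = 27.02 mm².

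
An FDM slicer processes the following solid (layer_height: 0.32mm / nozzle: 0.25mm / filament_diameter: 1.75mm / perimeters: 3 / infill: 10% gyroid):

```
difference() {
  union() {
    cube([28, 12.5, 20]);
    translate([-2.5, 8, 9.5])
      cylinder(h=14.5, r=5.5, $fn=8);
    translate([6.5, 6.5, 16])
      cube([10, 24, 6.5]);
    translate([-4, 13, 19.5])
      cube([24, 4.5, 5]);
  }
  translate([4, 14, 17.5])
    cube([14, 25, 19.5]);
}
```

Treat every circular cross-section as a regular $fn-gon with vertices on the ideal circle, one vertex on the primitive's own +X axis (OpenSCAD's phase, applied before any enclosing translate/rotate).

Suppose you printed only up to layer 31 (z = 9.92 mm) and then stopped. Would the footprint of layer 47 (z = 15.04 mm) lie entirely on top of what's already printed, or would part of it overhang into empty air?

Compare the two slices. At z = 9.92: the cube is present — its section is the full 28×12.5 rectangle (area 350.00 mm²); the cylinder at (-2.5, 8): section is a regular 8-gon, circumradius r=5.5 (area = (8/2)·5.500²·sin(360°/8) = 85.56 mm²); the cube at (6.5, 6.5) is absent (z outside [16, 22.5]); the cube at (-4, 13) does not reach this height (z outside [19.5, 24.5]); Taking the union: the regions partially overlap — summed areas 435.56 mm² minus the doubly-counted overlap 17.87 mm² gives 417.69 mm² — area = 417.69 mm²; the cube at (4, 14) is absent (z outside [17.5, 37]); Subtracting the remaining from the first: none of the subtracted shapes is present at this height, so the result so far is unchanged — area = 417.69 mm². At z = 15.04: the cube (footprint 28×12.5) is included at this height (area 350.00 mm²); the cylinder at (-2.5, 8): section is a regular 8-gon, circumradius r=5.5 (area = (8/2)·5.500²·sin(360°/8) = 85.56 mm²); the cube at (6.5, 6.5) is not intersected at this z (z outside [16, 22.5]); the cube at (-4, 13) is absent (z outside [19.5, 24.5]); Taking the union: the regions partially overlap — summed areas 435.56 mm² minus the doubly-counted overlap 17.87 mm² gives 417.69 mm² — area = 417.69 mm²; the cube at (4, 14) is absent (z outside [17.5, 37]); Taking the first minus the rest: none of the subtracted shapes is present at this height, so the result so far is unchanged — area = 417.69 mm². Checking containment: the cross-section at z = 15.04 is a subset of the cross-section at z = 9.92.

entirely on top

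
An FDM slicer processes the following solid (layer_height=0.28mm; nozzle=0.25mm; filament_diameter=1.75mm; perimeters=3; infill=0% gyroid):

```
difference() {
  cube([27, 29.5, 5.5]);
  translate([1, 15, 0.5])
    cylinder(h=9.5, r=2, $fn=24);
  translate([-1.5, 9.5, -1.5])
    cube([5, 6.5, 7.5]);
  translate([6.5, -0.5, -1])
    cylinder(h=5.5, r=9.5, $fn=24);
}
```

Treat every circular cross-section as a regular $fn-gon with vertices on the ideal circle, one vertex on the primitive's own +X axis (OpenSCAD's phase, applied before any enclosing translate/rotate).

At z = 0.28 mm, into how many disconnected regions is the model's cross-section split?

At z = 0.28 mm: the cube is present — its section is the full 27×29.5 rectangle; the cylinder at (1, 15) is absent (z outside [0.5, 10]); the cube at (-1.5, 9.5) (footprint 5×6.5) is included at this height; the r=9.5 cylinder at (6.5, -0.5) gives a regular 24-gon of circumradius 9.5 (constant along its height); After the difference (first − rest): starting from the 27×29.5 cube, the 5×6.5 cube at (-1.5, 9.5) partially overlaps it — only the 22.75 mm² overlap (of its 32.50 mm²) is removed, clipping the outline; the r=9.5 cylinder at (6.5, -0.5) partially overlaps it — only the 118.21 mm² overlap (of its 280.30 mm²) is removed, clipping the outline — 1 connected region. The result has 1 disconnected region.

1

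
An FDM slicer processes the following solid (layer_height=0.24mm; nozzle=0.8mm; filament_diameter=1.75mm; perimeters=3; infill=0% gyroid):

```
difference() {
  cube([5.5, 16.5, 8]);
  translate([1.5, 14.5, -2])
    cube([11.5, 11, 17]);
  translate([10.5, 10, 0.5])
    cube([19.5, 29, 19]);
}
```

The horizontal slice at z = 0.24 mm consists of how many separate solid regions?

1

At z = 0.24 mm: the 5.5×16.5 cube contributes its full rectangle; the cube at (1.5, 14.5) (footprint 11.5×11) is included at this height; the cube at (10.5, 10) is not intersected at this z (z outside [0.5, 19.5]); Subtracting the remaining from the first: starting from the 5.5×16.5 cube, the 11.5×11 cube at (1.5, 14.5) partially overlaps it — only the 8.00 mm² overlap (of its 126.50 mm²) is removed, clipping the outline — 1 connected region. The result has 1 disconnected region.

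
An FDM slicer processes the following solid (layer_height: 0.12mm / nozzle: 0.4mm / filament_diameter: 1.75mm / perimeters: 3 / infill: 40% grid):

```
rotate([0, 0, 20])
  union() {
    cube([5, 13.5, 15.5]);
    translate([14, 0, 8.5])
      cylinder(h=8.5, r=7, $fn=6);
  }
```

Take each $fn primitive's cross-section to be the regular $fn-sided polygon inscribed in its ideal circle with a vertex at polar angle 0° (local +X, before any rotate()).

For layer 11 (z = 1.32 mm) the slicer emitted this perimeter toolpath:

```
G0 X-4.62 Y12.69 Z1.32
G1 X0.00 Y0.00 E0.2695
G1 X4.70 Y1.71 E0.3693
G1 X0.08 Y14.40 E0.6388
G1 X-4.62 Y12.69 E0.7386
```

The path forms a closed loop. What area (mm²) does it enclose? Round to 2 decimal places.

67.54 mm²

Apply the shoelace formula to the sequence of (X, Y) vertices; enclosed area = 67.54 mm².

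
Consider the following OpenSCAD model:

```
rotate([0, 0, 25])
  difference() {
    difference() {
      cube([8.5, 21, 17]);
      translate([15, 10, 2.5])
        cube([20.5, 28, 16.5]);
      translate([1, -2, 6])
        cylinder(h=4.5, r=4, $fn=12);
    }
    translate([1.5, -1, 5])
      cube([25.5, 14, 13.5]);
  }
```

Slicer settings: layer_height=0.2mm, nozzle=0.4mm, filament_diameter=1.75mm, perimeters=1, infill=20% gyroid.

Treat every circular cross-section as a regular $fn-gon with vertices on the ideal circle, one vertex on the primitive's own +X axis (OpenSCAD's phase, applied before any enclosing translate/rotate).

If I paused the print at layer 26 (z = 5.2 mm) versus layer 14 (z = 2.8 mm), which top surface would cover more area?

Layer 26 (z = 5.2): the cube is present — its section is the full 8.5×21 rectangle (area 178.50 mm²); the cube at (15, 10) is present — its section is the full 20.5×28 rectangle (area 574.00 mm²); the cylinder at (1, -2) is not intersected at this z (z outside [6, 10.5]); Taking the first minus the rest: starting from the 8.5×21 cube (178.50 mm²), the 20.5×28 cube at (15, 10) misses the remaining region (no effect) — area = 178.50 mm²; the 25.5×14 cube at (1.5, -1) contributes its full rectangle (area 357.00 mm²); Taking the first minus the rest: starting from that combined region (178.50 mm²), the 25.5×14 cube at (1.5, -1) partially overlaps it — only the 91.00 mm² overlap (of its 357.00 mm²) is removed, clipping the outline — area = 87.50 mm²; (rotated 25° about Z; rotation is an isometry so areas/perimeters/island counts are preserved). So its area = 87.50 mm². Layer 14 (z = 2.8): the cube (footprint 8.5×21) is included at this height (area 178.50 mm²); the cube at (15, 10) is present — its section is the full 20.5×28 rectangle (area 574.00 mm²); the cylinder at (1, -2) is not intersected at this z (z outside [6, 10.5]); Subtracting the remaining from the first: starting from the 8.5×21 cube (178.50 mm²), the 20.5×28 cube at (15, 10) misses the remaining region (no effect) — area = 178.50 mm²; the cube at (1.5, -1) does not reach this height (z outside [5, 18.5]); After the difference (first − rest): none of the subtracted shapes is present at this height, so that combined region is unchanged — area = 178.50 mm²; (rotated 25° about Z; rotation is an isometry so areas/perimeters/island counts are preserved). So its area = 178.50 mm². Layer 14 is larger (178.50 vs 87.50 mm²).

layer 14 (z = 2.8 mm)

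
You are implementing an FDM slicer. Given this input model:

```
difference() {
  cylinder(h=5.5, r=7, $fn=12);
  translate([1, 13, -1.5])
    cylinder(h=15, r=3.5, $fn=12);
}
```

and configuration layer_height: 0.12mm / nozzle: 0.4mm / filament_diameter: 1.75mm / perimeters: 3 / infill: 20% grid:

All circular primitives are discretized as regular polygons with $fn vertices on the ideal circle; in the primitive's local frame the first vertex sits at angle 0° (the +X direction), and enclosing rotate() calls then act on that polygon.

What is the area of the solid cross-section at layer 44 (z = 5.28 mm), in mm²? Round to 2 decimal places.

At z = 5.28 mm: the cylinder: section is a regular 12-gon, circumradius r=7 (area = (12/2)·7.000²·sin(360°/12) = 147.00 mm²); the cylinder at (1, 13): section is a regular 12-gon, circumradius r=3.5 (area = (12/2)·3.500²·sin(360°/12) = 36.75 mm²); Subtracting the remaining from the first: starting from the r=7 cylinder (147.00 mm²), the r=3.5 cylinder at (1, 13) misses the remaining region (no effect) — area = 147.00 mm². Overall, the cross-section is a single solid region. Net area = 147.00 mm².

147.00 mm²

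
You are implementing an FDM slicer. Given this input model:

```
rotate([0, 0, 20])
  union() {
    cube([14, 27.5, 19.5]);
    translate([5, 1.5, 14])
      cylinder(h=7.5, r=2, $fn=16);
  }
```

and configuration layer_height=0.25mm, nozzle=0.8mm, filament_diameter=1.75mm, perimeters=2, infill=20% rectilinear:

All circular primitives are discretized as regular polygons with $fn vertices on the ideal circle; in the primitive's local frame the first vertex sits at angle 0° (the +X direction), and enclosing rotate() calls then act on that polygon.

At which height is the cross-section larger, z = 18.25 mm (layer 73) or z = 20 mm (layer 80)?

layer 73 (z = 18.25 mm)

Layer 73 (z = 18.25): the cube (footprint 14×27.5) is included at this height (area 385.00 mm²); the cylinder at (5, 1.5): section is a regular 16-gon, circumradius r=2 (area = (16/2)·2.000²·sin(360°/16) = 12.25 mm²); Combining (union): the regions partially overlap — summed areas 397.25 mm² minus the doubly-counted overlap 11.42 mm² gives 385.83 mm² — area = 385.83 mm²; (rotated 20° about Z; rotation is an isometry so areas/perimeters/island counts are preserved). So its area = 385.83 mm². Layer 80 (z = 20): the cube is absent (z outside [0, 19.5]); the r=2 cylinder at (5, 1.5) contributes a regular 16-gon of circumradius 2 (area = (16/2)·2.000²·sin(360°/16) = 12.25 mm²); Combining (union): only the r=2 cylinder at (5, 1.5) is present, so the union is just that shape — area = 12.25 mm²; (whole slice rotated 20° about Z — lengths, areas and connectivity unchanged). So its area = 12.25 mm². Layer 73 is larger (385.83 vs 12.25 mm²).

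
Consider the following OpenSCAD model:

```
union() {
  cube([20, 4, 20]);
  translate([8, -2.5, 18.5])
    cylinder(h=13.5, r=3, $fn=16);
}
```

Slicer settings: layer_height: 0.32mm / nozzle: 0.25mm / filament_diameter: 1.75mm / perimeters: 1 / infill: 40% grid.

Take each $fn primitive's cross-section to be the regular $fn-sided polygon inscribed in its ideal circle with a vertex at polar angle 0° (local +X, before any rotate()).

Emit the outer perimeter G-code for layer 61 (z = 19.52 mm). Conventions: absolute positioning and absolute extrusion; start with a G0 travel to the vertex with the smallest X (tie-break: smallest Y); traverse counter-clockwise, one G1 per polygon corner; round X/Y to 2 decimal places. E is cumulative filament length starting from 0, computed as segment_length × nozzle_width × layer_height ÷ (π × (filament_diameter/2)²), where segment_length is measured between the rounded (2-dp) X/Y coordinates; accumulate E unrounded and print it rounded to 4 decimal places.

At z = 19.52 mm: the cube (footprint 20×4) is included at this height; the r=3 cylinder at (8, -2.5) gives a regular 16-gon of circumradius 3 (constant along its height); Combining (union): the regions partially overlap (shared area 1.00 mm²), so overlapping operands fuse into one piece — 1 connected region. The outline is a single polygon with 19 vertices. Extrusion per mm of travel: 0.25 × 0.32 / (π × 0.875²) = 0.033260. Accumulating E over each segment gives final E = 2.0060.

G0 X0.00 Y0.00 Z19.52
G1 X6.45 Y0.00 E0.2145
G1 X5.88 Y-0.38 E0.2373
G1 X5.23 Y-1.35 E0.2761
G1 X5.00 Y-2.50 E0.3152
G1 X5.23 Y-3.65 E0.3542
G1 X5.88 Y-4.62 E0.3930
G1 X6.85 Y-5.27 E0.4318
G1 X8.00 Y-5.50 E0.4708
G1 X9.15 Y-5.27 E0.5098
G1 X10.12 Y-4.62 E0.5487
G1 X10.77 Y-3.65 E0.5875
G1 X11.00 Y-2.50 E0.6265
G1 X10.77 Y-1.35 E0.6655
G1 X10.12 Y-0.38 E0.7044
G1 X9.55 Y0.00 E0.7272
G1 X20.00 Y0.00 E1.0747
G1 X20.00 Y4.00 E1.2078
G1 X0.00 Y4.00 E1.8730
G1 X0.00 Y0.00 E2.0060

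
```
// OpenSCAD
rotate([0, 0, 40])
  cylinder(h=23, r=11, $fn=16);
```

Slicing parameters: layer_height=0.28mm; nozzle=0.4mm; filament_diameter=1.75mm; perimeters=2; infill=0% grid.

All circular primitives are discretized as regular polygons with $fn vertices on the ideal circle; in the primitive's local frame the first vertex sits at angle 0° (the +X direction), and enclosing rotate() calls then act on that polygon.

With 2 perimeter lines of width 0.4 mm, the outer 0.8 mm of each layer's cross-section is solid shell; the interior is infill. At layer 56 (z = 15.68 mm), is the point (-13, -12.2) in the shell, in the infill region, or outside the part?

At z = 15.68 mm: the cylinder: section is a regular 16-gon, circumradius r=11; (whole slice rotated 40° about Z — lengths, areas and connectivity unchanged). Overall, the cross-section is a single solid region. Undo the 40° rotation: the query point maps to (-17.801, -0.990) in the un-rotated model frame. The nearest boundary edge runs (-10.16, 4.21)→(-11.00, 0.00); distance from the point to it = 6.87 mm. The point is not inside any of the regions above, so it lies outside the cross-section (6.87 mm from the nearest boundary).

outside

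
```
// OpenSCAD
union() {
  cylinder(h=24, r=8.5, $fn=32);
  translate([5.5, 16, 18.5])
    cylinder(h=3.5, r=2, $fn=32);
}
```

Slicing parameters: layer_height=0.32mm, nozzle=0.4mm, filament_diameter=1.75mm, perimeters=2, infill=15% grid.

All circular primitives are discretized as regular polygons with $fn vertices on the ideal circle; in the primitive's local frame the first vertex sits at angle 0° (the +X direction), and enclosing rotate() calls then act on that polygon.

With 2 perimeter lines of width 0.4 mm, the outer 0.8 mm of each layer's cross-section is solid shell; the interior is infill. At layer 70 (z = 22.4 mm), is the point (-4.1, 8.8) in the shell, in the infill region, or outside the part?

outside

At z = 22.4 mm: the r=8.5 cylinder contributes a regular 32-gon of circumradius 8.5; the cylinder at (5.5, 16) does not reach this height (z outside [18.5, 22]); Merging all regions: only the r=8.5 cylinder is present, so the union is just that shape — 1 connected region. Overall, the cross-section is a single solid region. The nearest boundary edge runs (-3.25, 7.85)→(-4.72, 7.07); distance from the point to it = 1.23 mm. The point is not inside any of the regions above, so it lies outside the cross-section (1.23 mm from the nearest boundary).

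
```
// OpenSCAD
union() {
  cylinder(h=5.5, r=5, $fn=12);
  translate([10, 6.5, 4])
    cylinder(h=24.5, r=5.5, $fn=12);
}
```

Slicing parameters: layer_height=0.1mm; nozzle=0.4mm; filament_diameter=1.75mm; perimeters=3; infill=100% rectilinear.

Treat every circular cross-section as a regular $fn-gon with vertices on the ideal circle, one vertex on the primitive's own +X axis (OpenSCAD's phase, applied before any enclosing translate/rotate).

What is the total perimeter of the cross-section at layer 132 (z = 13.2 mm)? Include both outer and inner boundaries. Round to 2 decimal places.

At z = 13.2 mm: the cylinder does not reach this height (z outside [0, 5.5]); the cylinder at (10, 6.5): section is a regular 12-gon, circumradius r=5.5 (perimeter = 2·12·5.500·sin(180°/12) = 34.16 mm); Combining (union): only the r=5.5 cylinder at (10, 6.5) is present, so the union is just that shape — boundary = 34.16 mm. Overall, the cross-section is a single solid region. Total boundary length (outer) = 34.16 mm.

34.16 mm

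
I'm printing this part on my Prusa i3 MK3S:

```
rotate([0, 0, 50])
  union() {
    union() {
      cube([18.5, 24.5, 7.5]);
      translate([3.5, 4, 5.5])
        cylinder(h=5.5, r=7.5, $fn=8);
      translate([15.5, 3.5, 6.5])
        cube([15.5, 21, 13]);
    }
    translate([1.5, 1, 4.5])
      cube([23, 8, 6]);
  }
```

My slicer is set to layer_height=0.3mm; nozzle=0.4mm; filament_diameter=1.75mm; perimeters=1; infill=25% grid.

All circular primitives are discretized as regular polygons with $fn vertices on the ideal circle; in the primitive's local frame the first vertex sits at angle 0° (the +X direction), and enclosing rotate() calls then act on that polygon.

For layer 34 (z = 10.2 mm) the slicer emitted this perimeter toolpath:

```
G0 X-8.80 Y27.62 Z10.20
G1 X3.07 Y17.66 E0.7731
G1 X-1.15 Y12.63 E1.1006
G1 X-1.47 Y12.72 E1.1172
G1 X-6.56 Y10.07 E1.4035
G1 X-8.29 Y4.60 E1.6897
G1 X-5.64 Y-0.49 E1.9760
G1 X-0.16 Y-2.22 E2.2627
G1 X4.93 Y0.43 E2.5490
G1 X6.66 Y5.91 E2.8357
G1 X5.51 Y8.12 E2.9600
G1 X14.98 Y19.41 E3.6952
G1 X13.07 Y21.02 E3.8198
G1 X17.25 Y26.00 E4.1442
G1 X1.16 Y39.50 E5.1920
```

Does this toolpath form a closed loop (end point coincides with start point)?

Start point (G0): (-8.80, 27.62). End point (last G1): the path does not return to the start — open.

no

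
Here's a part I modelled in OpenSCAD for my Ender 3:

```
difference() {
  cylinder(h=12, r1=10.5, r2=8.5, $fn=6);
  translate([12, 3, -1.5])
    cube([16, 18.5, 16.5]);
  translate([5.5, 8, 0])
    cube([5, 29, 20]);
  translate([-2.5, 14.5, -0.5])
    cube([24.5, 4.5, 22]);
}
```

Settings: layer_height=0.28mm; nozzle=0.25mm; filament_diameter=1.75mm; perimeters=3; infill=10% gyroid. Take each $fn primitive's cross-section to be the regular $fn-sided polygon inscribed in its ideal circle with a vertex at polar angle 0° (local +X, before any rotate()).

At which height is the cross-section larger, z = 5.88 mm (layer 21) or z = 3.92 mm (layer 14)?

layer 14 (z = 3.92 mm)

Layer 21 (z = 5.88): the cone (r1=10.5→r2=8.5) has section circumradius 9.520 here — a regular 6-gon (area = (6/2)·9.520²·sin(360°/6) = 235.46 mm²); the 16×18.5 cube at (12, 3) contributes its full rectangle (area 296.00 mm²); the 5×29 cube at (5.5, 8) contributes its full rectangle (area 145.00 mm²); the 24.5×4.5 cube at (-2.5, 14.5) contributes its full rectangle (area 110.25 mm²); Taking the first minus the rest: starting from the cone (235.46 mm²), the 16×18.5 cube at (12, 3) misses the remaining region (no effect); the 5×29 cube at (5.5, 8) misses the remaining region (no effect); the 24.5×4.5 cube at (-2.5, 14.5) misses the remaining region (no effect) — area = 235.46 mm². So its area = 235.46 mm². Layer 14 (z = 3.92): the cone: at t=0.327 of its height the radius interpolates to r₁+(r₂−r₁)t = 9.847, giving a regular 6-gon of that circumradius (area = (6/2)·9.847²·sin(360°/6) = 251.90 mm²); the cube at (12, 3) is present — its section is the full 16×18.5 rectangle (area 296.00 mm²); the cube at (5.5, 8) is present — its section is the full 5×29 rectangle (area 145.00 mm²); the cube at (-2.5, 14.5) (footprint 24.5×4.5) is included at this height (area 110.25 mm²); After the difference (first − rest): starting from the cone (251.90 mm²), the 16×18.5 cube at (12, 3) misses the remaining region (no effect); the 5×29 cube at (5.5, 8) misses the remaining region (no effect); the 24.5×4.5 cube at (-2.5, 14.5) misses the remaining region (no effect) — area = 251.90 mm². So its area = 251.90 mm². Layer 14 is larger (251.90 vs 235.46 mm²).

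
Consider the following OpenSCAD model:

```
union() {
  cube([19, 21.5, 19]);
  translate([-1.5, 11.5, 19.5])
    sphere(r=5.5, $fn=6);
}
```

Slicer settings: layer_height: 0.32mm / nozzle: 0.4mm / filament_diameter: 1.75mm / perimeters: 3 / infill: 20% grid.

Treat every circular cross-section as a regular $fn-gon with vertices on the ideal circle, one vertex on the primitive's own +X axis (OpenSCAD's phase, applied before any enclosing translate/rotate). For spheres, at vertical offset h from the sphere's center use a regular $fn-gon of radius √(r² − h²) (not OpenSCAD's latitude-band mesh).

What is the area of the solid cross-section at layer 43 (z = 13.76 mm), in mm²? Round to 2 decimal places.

408.50 mm²

At z = 13.76 mm: the cube (footprint 19×21.5) is included at this height (area 408.50 mm²); the sphere at (-1.5, 11.5) is absent (|z−center|=5.740 > r=5.5); Merging all regions: only the 19×21.5 cube is present, so the union is just that shape — area = 408.50 mm². Overall, the cross-section is a single solid region. Net area = 408.50 mm².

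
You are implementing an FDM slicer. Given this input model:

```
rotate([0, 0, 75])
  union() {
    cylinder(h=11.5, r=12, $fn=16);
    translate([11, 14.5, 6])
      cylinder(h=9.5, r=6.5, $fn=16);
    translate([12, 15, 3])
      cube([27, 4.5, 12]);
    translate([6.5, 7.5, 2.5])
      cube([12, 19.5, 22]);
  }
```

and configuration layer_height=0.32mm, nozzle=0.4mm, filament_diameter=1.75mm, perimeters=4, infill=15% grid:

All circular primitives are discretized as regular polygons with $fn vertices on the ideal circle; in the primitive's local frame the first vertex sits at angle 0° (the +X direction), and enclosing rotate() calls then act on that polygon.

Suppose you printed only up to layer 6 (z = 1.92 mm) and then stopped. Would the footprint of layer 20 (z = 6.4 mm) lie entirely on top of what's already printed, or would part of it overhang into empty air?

part overhangs

Compare the two slices. At z = 1.92: the r=12 cylinder contributes a regular 16-gon of circumradius 12 (area = (16/2)·12.000²·sin(360°/16) = 440.85 mm²); the cylinder at (11, 14.5) is not intersected at this z (z outside [6, 15.5]); the cube at (12, 15) does not reach this height (z outside [3, 15]); the cube at (6.5, 7.5) does not reach this height (z outside [2.5, 24.5]); Combining (union): only the r=12 cylinder is present, so the union is just that shape — area = 440.85 mm²; (whole slice rotated 75° about Z — lengths, areas and connectivity unchanged). At z = 6.4: the r=12 cylinder gives a regular 16-gon of circumradius 12 (constant along its height) (area = (16/2)·12.000²·sin(360°/16) = 440.85 mm²); the r=6.5 cylinder at (11, 14.5) gives a regular 16-gon of circumradius 6.5 (constant along its height) (area = (16/2)·6.500²·sin(360°/16) = 129.35 mm²); the cube at (12, 15) is present — its section is the full 27×4.5 rectangle (area 121.50 mm²); the cube at (6.5, 7.5) (footprint 12×19.5) is included at this height (area 234.00 mm²); Merging all regions: the regions partially overlap — summed areas 925.70 mm² minus the doubly-counted overlap 150.09 mm² gives 775.61 mm² — area = 775.61 mm²; (whole slice rotated 75° about Z — lengths, areas and connectivity unchanged). Checking containment: at z = 6.4 the cross-section extends beyond the z = 1.92 cross-section by about 334.76 mm².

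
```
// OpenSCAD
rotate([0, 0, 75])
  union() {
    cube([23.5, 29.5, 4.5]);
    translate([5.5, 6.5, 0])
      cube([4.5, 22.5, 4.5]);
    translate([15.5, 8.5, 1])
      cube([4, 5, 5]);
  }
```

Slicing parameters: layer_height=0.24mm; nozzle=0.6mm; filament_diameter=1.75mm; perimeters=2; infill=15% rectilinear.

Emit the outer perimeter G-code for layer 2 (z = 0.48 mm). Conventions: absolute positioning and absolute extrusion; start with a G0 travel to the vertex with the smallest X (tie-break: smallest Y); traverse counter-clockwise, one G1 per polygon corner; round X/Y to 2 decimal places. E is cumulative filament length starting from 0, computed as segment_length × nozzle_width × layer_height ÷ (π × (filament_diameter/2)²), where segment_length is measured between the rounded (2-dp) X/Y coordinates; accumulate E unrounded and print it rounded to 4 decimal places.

At z = 0.48 mm: the cube (footprint 23.5×29.5) is included at this height; the 4.5×22.5 cube at (5.5, 6.5) contributes its full rectangle; the cube at (15.5, 8.5) does not reach this height (z outside [1, 6]); Combining (union): the 4.5×22.5 cube at (5.5, 6.5) lies entirely inside the 23.5×29.5 cube, so the union is just the 23.5×29.5 cube — 1 connected region; (whole slice rotated 75° about Z — lengths, areas and connectivity unchanged). The outline is a single polygon with 4 vertices. Extrusion per mm of travel: 0.6 × 0.24 / (π × 0.875²) = 0.059868. Accumulating E over each segment gives final E = 6.3449.

G0 X-28.49 Y7.64 Z0.48
G1 X0.00 Y0.00 E1.7659
G1 X6.08 Y22.70 E3.1728
G1 X-22.41 Y30.33 E4.9386
G1 X-28.49 Y7.64 E6.3449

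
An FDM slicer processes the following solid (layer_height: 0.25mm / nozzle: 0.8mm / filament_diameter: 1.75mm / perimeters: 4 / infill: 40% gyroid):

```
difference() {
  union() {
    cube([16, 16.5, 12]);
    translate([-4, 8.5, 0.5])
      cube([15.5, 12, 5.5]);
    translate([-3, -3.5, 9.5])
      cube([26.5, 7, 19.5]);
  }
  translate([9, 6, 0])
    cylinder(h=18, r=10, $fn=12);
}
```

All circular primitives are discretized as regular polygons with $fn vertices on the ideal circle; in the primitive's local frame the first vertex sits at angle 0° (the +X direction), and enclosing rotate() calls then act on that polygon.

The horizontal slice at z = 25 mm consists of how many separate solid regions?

1

At z = 25 mm: the cube does not reach this height (z outside [0, 12]); the cube at (-4, 8.5) does not reach this height (z outside [0.5, 6]); the cube at (-3, -3.5) (footprint 26.5×7) is included at this height; Combining (union): only the 26.5×7 cube at (-3, -3.5) is present, so the union is just that shape — 1 connected region; the cylinder at (9, 6) is absent (z outside [0, 18]); Subtracting the remaining from the first: none of the subtracted shapes is present at this height, so that combined region is unchanged — 1 connected region. The result has 1 disconnected region.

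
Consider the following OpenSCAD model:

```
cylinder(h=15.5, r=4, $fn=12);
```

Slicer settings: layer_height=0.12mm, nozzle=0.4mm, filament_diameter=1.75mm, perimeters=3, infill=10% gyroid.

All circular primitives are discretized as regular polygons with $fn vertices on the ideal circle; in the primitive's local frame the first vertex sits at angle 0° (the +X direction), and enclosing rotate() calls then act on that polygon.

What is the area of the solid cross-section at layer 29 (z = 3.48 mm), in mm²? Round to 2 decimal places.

At z = 3.48 mm: the cylinder: section is a regular 12-gon, circumradius r=4 (area = (12/2)·4.000²·sin(360°/12) = 48.00 mm²). Overall, the cross-section is a single solid region. Net area = 48.00 mm².

48.00 mm²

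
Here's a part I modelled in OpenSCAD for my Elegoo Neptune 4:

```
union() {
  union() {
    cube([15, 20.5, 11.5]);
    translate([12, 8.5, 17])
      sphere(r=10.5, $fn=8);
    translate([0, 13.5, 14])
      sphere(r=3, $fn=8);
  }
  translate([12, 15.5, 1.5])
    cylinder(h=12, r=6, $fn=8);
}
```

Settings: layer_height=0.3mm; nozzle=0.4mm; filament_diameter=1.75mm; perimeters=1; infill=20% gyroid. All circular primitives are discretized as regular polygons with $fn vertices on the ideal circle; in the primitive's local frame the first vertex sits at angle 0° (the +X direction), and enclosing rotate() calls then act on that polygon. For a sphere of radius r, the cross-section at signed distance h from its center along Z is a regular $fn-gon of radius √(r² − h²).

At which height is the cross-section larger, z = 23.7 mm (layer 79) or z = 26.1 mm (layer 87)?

Layer 79 (z = 23.7): the cube is absent (z outside [0, 11.5]); the sphere at (12, 8.5): section is a regular 8-gon, circumradius = √(r²−h²) = √(10.5²−6.7²) = 8.085 (area = (8/2)·8.085²·sin(360°/8) = 184.87 mm²); the sphere at (0, 13.5) does not reach this height (|z−center|=9.700 > r=3); Taking the union: only the r=10.5 sphere at (12, 8.5) is present, so the union is just that shape — area = 184.87 mm²; the cylinder at (12, 15.5) is not intersected at this z (z outside [1.5, 13.5]); Merging all regions: only that combined region is present, so the union is just that shape — area = 184.87 mm². So its area = 184.87 mm². Layer 87 (z = 26.1): the cube does not reach this height (z outside [0, 11.5]); the r=10.5 sphere at (12, 8.5) slices to a regular 8-gon of circumradius 5.238 (√(r²−h²) with h=9.1 from center) (area = (8/2)·5.238²·sin(360°/8) = 77.61 mm²); the sphere at (0, 13.5) is not intersected at this z (|z−center|=12.100 > r=3); Combining (union): only the r=10.5 sphere at (12, 8.5) is present, so the union is just that shape — area = 77.61 mm²; the cylinder at (12, 15.5) does not reach this height (z outside [1.5, 13.5]); Merging all regions: only that combined region is present, so the union is just that shape — area = 77.61 mm². So its area = 77.61 mm². Layer 79 is larger (184.87 vs 77.61 mm²).

layer 79 (z = 23.7 mm)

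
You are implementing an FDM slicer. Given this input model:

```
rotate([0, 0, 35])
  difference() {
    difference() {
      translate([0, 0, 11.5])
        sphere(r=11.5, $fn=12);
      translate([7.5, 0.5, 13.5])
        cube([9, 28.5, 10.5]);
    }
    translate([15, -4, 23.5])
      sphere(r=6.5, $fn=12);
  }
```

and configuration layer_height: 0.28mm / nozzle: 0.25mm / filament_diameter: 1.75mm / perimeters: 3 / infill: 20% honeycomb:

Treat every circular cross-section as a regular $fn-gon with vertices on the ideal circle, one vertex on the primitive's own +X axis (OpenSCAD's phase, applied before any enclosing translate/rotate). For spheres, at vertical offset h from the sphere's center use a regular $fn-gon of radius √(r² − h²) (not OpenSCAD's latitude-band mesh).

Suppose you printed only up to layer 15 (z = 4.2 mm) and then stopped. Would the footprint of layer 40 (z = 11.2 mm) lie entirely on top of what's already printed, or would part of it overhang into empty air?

part overhangs

Compare the two slices. At z = 4.2: the sphere: section is a regular 12-gon, circumradius = √(r²−h²) = √(11.5²−7.3²) = 8.886 (area = (12/2)·8.886²·sin(360°/12) = 236.88 mm²); the cube at (7.5, 0.5) is absent (z outside [13.5, 24]); Subtracting the remaining from the first: none of the subtracted shapes is present at this height, so the r=11.5 sphere is unchanged — area = 236.88 mm²; the sphere at (15, -4) is not intersected at this z (|z−center|=19.300 > r=6.5); After the difference (first − rest): none of the subtracted shapes is present at this height, so the result so far is unchanged — area = 236.88 mm²; (rotated 35° about Z; rotation is an isometry so areas/perimeters/island counts are preserved). At z = 11.2: the r=11.5 sphere slices to a regular 12-gon of circumradius 11.496 (√(r²−h²) with h=0.3 from center) (area = (12/2)·11.496²·sin(360°/12) = 396.48 mm²); the cube at (7.5, 0.5) is absent (z outside [13.5, 24]); Taking the first minus the rest: none of the subtracted shapes is present at this height, so the r=11.5 sphere is unchanged — area = 396.48 mm²; the sphere at (15, -4) does not reach this height (|z−center|=12.300 > r=6.5); After the difference (first − rest): none of the subtracted shapes is present at this height, so that combined region is unchanged — area = 396.48 mm²; (rotated 35° about Z; rotation is an isometry so areas/perimeters/island counts are preserved). Checking containment: at z = 11.2 the cross-section extends beyond the z = 4.2 cross-section by about 159.60 mm².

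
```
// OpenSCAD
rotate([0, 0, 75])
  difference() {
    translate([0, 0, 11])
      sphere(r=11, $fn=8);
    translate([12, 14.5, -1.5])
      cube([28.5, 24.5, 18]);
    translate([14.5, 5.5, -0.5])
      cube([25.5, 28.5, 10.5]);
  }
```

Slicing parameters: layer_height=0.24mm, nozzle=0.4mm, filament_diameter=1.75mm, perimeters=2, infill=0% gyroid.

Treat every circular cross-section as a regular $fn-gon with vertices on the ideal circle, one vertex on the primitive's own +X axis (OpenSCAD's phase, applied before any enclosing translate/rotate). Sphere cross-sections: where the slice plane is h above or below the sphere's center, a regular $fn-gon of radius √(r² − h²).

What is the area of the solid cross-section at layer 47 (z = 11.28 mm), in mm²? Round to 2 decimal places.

At z = 11.28 mm: the sphere: section is a regular 8-gon, circumradius = √(r²−h²) = √(11²−0.28²) = 10.996 (area = (8/2)·10.996²·sin(360°/8) = 342.02 mm²); the cube at (12, 14.5) is present — its section is the full 28.5×24.5 rectangle (area 698.25 mm²); the cube at (14.5, 5.5) is not intersected at this z (z outside [-0.5, 10]); Taking the first minus the rest: starting from the r=11 sphere (342.02 mm²), the 28.5×24.5 cube at (12, 14.5) misses the remaining region (no effect) — area = 342.02 mm²; (whole slice rotated 75° about Z — lengths, areas and connectivity unchanged). Overall, the cross-section is a single solid region. Net area = 342.02 mm².

342.02 mm²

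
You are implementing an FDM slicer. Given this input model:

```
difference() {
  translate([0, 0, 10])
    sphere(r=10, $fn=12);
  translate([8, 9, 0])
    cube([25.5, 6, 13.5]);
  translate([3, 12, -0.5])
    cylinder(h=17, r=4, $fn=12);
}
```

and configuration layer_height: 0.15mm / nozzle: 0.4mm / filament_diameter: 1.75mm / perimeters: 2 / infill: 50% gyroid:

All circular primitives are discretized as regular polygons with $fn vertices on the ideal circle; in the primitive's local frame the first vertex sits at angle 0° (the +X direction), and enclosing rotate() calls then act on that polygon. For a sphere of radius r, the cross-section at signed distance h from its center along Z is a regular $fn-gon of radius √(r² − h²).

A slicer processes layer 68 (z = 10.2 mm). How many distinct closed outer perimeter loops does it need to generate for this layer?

1

At z = 10.2 mm: the sphere: section is a regular 12-gon, circumradius = √(r²−h²) = √(10²−0.2²) = 9.998; the cube at (8, 9) is present — its section is the full 25.5×6 rectangle; the cylinder at (3, 12): section is a regular 12-gon, circumradius r=4; Subtracting the remaining from the first: starting from the r=10 sphere, the 25.5×6 cube at (8, 9) misses the remaining region (no effect); the r=4 cylinder at (3, 12) partially overlaps it — only the 4.62 mm² overlap (of its 48.00 mm²) is removed, clipping the outline — 1 connected region. The result has 1 disconnected region.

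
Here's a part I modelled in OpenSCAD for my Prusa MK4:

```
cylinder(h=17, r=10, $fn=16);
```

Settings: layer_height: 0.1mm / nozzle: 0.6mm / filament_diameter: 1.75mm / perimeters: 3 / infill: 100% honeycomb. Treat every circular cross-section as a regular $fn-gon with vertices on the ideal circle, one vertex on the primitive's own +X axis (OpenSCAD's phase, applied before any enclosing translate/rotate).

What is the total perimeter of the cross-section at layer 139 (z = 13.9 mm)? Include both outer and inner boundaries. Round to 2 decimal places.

62.43 mm

At z = 13.9 mm: the r=10 cylinder contributes a regular 16-gon of circumradius 10 (perimeter = 2·16·10.000·sin(180°/16) = 62.43 mm). Overall, the cross-section is a single solid region. Total boundary length (outer) = 62.43 mm.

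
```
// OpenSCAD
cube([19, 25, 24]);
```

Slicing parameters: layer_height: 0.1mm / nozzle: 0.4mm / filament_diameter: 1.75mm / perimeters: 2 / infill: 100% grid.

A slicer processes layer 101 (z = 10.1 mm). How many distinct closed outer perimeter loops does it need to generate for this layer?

1

At z = 10.1 mm: the cube is present — its section is the full 19×25 rectangle. The result has 1 disconnected region.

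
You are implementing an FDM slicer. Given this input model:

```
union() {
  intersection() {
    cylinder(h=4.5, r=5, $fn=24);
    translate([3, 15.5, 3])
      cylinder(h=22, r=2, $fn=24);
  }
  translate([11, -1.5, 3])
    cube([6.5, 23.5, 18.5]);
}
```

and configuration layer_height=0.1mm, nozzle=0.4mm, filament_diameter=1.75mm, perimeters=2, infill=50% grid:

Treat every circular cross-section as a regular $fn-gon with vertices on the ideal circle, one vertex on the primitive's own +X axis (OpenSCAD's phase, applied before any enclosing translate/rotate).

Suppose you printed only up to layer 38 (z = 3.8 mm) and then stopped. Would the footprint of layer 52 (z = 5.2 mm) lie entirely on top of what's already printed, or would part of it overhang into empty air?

entirely on top

Compare the two slices. At z = 3.8: the cylinder: section is a regular 24-gon, circumradius r=5 (area = (24/2)·5.000²·sin(360°/24) = 77.65 mm²); the r=2 cylinder at (3, 15.5) gives a regular 24-gon of circumradius 2 (constant along its height) (area = (24/2)·2.000²·sin(360°/24) = 12.42 mm²); Taking the intersection: the r=2 cylinder at (3, 15.5) does not overlap the r=5 cylinder (empty) — nothing remains; the 6.5×23.5 cube at (11, -1.5) contributes its full rectangle (area 152.75 mm²); Taking the union: only the 6.5×23.5 cube at (11, -1.5) is present, so the union is just that shape — area = 152.75 mm². At z = 5.2: the cylinder does not reach this height (z outside [0, 4.5]); the r=2 cylinder at (3, 15.5) contributes a regular 24-gon of circumradius 2 (area = (24/2)·2.000²·sin(360°/24) = 12.42 mm²); Keeping only the common overlap: at least one operand is absent at this height, so nothing remains; the cube at (11, -1.5) is present — its section is the full 6.5×23.5 rectangle (area 152.75 mm²); Combining (union): only the 6.5×23.5 cube at (11, -1.5) is present, so the union is just that shape — area = 152.75 mm². Checking containment: the cross-section at z = 5.2 is a subset of the cross-section at z = 3.8.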